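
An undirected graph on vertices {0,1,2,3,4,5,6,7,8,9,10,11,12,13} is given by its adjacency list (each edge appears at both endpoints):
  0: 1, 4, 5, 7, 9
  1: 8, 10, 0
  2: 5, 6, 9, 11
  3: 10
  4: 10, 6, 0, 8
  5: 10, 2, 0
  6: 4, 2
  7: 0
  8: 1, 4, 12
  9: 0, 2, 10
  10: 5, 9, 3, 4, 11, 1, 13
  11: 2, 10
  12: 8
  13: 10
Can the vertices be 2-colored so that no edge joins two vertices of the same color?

9-2-6-4-10-9 is an odd cycle (length 5), and a bipartite graph can contain only even cycles.

No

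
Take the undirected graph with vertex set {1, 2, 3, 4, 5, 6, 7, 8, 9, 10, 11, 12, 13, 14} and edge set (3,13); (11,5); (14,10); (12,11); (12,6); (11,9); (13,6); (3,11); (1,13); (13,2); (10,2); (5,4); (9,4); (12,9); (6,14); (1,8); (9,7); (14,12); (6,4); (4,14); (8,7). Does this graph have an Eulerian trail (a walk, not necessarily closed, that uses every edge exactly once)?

Yes

Degrees: 1:2, 2:2, 3:2, 4:4, 5:2, 6:4, 7:2, 8:2, 9:4, 10:2, 11:4, 12:4, 13:4, 14:4
Odd-degree vertices: none (0 total).
The non-isolated vertices are connected and exactly 0 have odd degree, so an Eulerian trail exists.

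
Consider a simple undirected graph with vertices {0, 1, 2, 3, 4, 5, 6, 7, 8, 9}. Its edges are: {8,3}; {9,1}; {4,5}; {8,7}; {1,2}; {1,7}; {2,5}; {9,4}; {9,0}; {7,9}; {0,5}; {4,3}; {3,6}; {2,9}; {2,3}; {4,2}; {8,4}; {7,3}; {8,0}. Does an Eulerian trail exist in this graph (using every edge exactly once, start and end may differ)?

No

Degrees: 0:3, 1:3, 2:5, 3:5, 4:5, 5:3, 6:1, 7:4, 8:4, 9:5
Odd-degree vertices: 0, 1, 2, 3, 4, 5, 6, 9 (8 total).
With 8 odd-degree vertices (more than two), no single trail can use every edge.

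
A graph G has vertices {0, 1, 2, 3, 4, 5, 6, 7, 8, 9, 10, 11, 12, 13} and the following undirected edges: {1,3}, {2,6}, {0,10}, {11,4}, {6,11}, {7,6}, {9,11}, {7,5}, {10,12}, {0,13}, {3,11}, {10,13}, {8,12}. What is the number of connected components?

Component: {0, 8, 10, 12, 13}
Component: {1, 2, 3, 4, 5, 6, 7, 9, 11}

2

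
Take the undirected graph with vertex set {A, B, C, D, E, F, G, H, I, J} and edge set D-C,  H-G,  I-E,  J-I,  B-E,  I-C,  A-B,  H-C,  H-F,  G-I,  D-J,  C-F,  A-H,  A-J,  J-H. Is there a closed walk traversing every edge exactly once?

Degrees: A:3, B:2, C:4, D:2, E:2, F:2, G:2, H:5, I:4, J:4
Vertices with odd degree: A, H. An Eulerian circuit requires all degrees even.

No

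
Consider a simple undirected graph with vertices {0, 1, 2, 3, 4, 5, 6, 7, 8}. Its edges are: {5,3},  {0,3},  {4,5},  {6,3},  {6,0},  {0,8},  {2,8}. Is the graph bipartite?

No

3-6-0-3 is an odd cycle (length 3), and a bipartite graph can contain only even cycles.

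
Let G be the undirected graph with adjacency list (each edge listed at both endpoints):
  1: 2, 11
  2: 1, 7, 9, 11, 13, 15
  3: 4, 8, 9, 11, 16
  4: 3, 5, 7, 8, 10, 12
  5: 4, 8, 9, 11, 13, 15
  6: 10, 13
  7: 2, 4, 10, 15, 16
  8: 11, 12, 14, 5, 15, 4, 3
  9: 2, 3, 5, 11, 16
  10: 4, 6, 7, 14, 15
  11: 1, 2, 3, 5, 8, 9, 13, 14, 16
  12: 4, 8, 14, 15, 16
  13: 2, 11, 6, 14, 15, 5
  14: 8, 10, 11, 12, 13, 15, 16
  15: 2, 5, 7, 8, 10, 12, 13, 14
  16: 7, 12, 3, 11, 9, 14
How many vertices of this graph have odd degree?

8

Degrees: 1:2, 2:6, 3:5, 4:6, 5:6, 6:2, 7:5, 8:7, 9:5, 10:5, 11:9, 12:5, 13:6, 14:7, 15:8, 16:6
Odd-degree vertices: 3, 7, 8, 9, 10, 11, 12, 14.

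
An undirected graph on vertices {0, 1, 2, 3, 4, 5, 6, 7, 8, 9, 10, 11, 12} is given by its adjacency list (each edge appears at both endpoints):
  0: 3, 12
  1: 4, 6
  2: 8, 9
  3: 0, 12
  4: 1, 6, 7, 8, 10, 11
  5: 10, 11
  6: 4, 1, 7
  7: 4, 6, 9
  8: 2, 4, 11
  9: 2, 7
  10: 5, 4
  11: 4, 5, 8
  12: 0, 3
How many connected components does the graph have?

2

Component: {0, 3, 12}
Component: {1, 2, 4, 5, 6, 7, 8, 9, 10, 11}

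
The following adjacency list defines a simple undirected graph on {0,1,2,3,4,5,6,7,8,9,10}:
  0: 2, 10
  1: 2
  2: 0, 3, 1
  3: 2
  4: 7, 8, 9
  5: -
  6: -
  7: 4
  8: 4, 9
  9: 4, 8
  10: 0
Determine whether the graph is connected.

Component: {5}
Component: {6}
Component: {4, 7, 8, 9}
Component: {0, 1, 2, 3, 10}
There are 4 separate components, so the graph is not connected.

No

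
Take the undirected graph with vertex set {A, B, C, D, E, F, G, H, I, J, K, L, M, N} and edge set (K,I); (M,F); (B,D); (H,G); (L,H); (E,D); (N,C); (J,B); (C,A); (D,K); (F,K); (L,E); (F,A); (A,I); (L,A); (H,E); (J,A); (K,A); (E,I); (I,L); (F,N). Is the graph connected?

Starting from A and exploring outward reaches every vertex (A, F, I, J, L, C, K, N, M, E, B, H, D, G); the graph is connected.

Yes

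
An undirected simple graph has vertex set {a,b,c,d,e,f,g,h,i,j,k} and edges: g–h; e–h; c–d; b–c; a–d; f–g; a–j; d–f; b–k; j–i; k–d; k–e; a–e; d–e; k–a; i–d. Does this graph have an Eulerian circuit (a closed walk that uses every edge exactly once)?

Yes

Degrees: a:4, b:2, c:2, d:6, e:4, f:2, g:2, h:2, i:2, j:2, k:4
All degrees are even and the non-isolated vertices are connected — an Eulerian circuit exists.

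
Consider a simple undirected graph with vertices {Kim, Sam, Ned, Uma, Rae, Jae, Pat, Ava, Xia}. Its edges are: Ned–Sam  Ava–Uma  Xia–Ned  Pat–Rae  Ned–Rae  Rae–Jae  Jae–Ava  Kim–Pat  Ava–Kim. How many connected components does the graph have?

1

Component: {Kim, Sam, Ned, Uma, Rae, Jae, Pat, Ava, Xia}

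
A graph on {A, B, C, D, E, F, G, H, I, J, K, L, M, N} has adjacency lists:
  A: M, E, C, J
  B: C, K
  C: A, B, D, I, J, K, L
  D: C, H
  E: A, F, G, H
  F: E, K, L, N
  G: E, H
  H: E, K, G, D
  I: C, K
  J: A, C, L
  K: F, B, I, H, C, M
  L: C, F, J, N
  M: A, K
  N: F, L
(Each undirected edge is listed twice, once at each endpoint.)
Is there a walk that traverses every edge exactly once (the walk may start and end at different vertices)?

Degrees: A:4, B:2, C:7, D:2, E:4, F:4, G:2, H:4, I:2, J:3, K:6, L:4, M:2, N:2
Odd-degree vertices: C, J (2 total).
With 2 odd-degree vertices and all edges in one connected piece, an Eulerian trail exists (from C to J).

Yes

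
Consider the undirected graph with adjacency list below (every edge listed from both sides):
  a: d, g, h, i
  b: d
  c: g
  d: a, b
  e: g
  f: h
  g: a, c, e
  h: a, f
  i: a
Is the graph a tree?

|V| = 9, |E| = 8.
Connected and |E| = |V| - 1, which characterizes a tree.

Yes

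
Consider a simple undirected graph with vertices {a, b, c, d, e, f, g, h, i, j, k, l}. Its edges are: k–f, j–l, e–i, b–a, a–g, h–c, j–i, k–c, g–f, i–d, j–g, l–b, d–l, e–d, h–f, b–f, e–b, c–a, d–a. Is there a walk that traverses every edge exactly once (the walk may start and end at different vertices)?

No

Degrees: a:4, b:4, c:3, d:4, e:3, f:4, g:3, h:2, i:3, j:3, k:2, l:3
Odd-degree vertices: c, e, g, i, j, l (6 total).
An Eulerian trail requires 0 or 2 odd-degree vertices; here there are 6.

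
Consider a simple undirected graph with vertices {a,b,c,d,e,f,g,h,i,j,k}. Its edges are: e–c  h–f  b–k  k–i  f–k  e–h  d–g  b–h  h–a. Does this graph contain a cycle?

|V| = 11, |E| = 9, number of components = 3.
Since 9 > 11 - 3, a cycle must exist; for instance h-f-k-b-h.

Yes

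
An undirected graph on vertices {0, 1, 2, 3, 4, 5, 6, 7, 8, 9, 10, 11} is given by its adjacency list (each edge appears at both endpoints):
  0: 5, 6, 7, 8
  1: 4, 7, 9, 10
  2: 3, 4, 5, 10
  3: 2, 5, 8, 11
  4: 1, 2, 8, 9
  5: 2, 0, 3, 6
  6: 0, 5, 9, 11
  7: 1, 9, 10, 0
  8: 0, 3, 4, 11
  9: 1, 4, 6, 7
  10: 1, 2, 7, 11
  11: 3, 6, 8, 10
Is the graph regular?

Degrees: 0:4, 1:4, 2:4, 3:4, 4:4, 5:4, 6:4, 7:4, 8:4, 9:4, 10:4, 11:4
Every vertex has degree 4, so the graph is 4-regular.

Yes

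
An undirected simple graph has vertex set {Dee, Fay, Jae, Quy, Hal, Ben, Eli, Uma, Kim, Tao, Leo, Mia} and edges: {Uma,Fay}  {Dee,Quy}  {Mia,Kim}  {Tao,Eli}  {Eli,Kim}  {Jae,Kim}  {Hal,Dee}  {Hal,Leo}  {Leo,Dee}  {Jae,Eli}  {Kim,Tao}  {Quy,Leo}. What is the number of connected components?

4

Component: {Ben}
Component: {Fay, Uma}
Component: {Dee, Quy, Hal, Leo}
Component: {Jae, Eli, Kim, Tao, Mia}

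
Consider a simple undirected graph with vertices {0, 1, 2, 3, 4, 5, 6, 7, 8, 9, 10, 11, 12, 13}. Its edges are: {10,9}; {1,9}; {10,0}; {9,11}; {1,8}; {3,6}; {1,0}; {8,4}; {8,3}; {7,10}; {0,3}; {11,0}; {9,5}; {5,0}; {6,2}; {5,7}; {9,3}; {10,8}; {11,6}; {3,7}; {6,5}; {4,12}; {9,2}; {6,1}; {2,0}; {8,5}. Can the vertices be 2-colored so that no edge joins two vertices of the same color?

Yes

Partition the vertices as {1, 2, 3, 4, 5, 10, 11, 13} vs {0, 6, 7, 8, 9, 12}. Each listed edge has one endpoint in each part, so the graph is bipartite.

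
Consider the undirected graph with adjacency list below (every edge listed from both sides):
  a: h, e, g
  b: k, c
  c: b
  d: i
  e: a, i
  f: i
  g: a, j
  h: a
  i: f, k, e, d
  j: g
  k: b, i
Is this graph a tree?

|V| = 11, |E| = 10.
Connected and |E| = |V| - 1, which characterizes a tree.

Yes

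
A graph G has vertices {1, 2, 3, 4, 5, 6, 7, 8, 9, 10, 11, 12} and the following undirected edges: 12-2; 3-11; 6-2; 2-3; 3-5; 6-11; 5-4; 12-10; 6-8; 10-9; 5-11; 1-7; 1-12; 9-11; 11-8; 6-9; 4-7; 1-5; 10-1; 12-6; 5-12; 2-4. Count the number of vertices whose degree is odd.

8

Degrees: 1:4, 2:4, 3:3, 4:3, 5:5, 6:5, 7:2, 8:2, 9:3, 10:3, 11:5, 12:5
Odd-degree vertices: 3, 4, 5, 6, 9, 10, 11, 12.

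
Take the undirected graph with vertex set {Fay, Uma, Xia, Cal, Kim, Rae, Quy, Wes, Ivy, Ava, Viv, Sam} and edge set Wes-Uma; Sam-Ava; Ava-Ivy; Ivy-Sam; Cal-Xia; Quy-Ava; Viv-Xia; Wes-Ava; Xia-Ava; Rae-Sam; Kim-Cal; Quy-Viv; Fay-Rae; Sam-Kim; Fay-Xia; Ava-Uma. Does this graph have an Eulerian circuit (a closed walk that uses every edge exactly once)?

Yes

Degrees: Fay:2, Uma:2, Xia:4, Cal:2, Kim:2, Rae:2, Quy:2, Wes:2, Ivy:2, Ava:6, Viv:2, Sam:4
All degrees are even and the non-isolated vertices are connected — an Eulerian circuit exists.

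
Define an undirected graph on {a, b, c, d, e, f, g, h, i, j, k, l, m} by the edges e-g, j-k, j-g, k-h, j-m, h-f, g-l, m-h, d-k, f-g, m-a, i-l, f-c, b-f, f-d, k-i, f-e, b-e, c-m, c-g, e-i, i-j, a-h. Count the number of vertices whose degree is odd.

2

Degrees: a:2, b:2, c:3, d:2, e:4, f:6, g:5, h:4, i:4, j:4, k:4, l:2, m:4
Odd-degree vertices: c, g.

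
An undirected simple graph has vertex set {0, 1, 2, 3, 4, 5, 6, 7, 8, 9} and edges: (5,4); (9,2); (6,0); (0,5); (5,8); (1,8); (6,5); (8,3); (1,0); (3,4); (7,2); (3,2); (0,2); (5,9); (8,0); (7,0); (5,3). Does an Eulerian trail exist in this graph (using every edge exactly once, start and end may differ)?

Yes

Degrees: 0:6, 1:2, 2:4, 3:4, 4:2, 5:6, 6:2, 7:2, 8:4, 9:2
Odd-degree vertices: none (0 total).
With 0 odd-degree vertices and all edges in one connected piece, an Eulerian trail exists.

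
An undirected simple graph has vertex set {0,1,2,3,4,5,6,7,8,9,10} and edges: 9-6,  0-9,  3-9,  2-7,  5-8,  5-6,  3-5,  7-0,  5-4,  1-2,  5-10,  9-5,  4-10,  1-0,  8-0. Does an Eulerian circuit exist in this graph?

Yes

Degrees: 0:4, 1:2, 2:2, 3:2, 4:2, 5:6, 6:2, 7:2, 8:2, 9:4, 10:2
All degrees are even and the non-isolated vertices are connected — an Eulerian circuit exists.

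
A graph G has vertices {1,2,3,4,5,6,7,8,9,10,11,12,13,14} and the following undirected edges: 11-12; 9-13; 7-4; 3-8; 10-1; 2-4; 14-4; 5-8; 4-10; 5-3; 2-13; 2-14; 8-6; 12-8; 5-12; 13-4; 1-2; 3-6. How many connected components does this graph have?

2

Component: {3, 5, 6, 8, 11, 12}
Component: {1, 2, 4, 7, 9, 10, 13, 14}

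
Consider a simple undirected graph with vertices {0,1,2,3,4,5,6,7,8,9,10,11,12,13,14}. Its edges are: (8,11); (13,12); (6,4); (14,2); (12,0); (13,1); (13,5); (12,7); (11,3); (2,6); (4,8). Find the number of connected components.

Component: {9}
Component: {10}
Component: {0, 1, 5, 7, 12, 13}
Component: {2, 3, 4, 6, 8, 11, 14}

4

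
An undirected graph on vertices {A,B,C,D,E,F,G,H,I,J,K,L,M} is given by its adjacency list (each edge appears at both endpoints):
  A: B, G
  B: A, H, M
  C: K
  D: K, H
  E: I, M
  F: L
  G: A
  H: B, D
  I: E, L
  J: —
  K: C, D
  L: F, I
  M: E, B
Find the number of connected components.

Component: {J}
Component: {A, B, C, D, E, F, G, H, I, K, L, M}

2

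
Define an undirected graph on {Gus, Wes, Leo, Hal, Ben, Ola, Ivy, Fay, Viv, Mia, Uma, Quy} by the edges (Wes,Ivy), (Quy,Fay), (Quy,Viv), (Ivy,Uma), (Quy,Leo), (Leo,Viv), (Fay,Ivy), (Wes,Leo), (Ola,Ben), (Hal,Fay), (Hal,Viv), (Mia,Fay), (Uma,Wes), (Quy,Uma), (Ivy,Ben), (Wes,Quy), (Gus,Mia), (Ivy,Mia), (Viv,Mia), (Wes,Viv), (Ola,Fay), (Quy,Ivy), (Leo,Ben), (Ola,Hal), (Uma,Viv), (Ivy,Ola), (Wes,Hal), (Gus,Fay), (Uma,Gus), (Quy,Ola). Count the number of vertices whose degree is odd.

6

Degrees: Gus:3, Wes:6, Leo:4, Hal:4, Ben:3, Ola:5, Ivy:7, Fay:6, Viv:6, Mia:4, Uma:5, Quy:7
Odd-degree vertices: Gus, Ben, Ola, Ivy, Uma, Quy.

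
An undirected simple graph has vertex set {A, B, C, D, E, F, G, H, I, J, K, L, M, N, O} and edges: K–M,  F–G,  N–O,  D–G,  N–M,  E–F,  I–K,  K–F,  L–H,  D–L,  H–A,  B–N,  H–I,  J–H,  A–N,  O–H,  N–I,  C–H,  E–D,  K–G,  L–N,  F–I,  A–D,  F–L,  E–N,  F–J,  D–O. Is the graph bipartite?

No

The cycle F-K-I-F has length 3, which is odd, so the graph is not bipartite.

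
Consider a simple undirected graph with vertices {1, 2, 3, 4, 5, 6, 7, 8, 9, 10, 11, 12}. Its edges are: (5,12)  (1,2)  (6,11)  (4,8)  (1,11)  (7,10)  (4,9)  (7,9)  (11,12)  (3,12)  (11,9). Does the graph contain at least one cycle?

The graph has 12 vertices, 11 edges, and 1 connected component.
A forest on 12 vertices with 1 component has exactly 11 edges, which matches — so no cycle.

No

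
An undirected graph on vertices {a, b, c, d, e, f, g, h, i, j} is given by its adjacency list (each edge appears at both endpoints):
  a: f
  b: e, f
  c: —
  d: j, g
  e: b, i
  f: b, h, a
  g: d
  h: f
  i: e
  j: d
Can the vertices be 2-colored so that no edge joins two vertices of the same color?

Yes

Color {c, e, f, g, j} black and {a, b, d, h, i} white. No edge joins two same-colored vertices, so the graph is bipartite.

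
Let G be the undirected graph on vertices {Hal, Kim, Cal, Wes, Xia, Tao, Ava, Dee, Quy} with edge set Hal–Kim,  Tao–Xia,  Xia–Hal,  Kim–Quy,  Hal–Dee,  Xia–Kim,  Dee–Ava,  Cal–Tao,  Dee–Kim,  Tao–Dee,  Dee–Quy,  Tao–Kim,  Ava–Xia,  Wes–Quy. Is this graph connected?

Yes

A breadth-first search from Hal visits Hal, Kim, Xia, Dee, Quy, Tao, Ava, Wes, Cal — all 9 vertices — so the graph is connected.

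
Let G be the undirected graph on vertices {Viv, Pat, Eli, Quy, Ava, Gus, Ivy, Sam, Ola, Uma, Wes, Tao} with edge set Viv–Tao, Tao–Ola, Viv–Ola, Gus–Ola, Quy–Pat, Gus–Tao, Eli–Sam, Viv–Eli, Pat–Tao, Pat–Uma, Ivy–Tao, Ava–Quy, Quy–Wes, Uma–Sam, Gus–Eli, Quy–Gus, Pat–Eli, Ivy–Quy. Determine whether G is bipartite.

No

Gus-Ola-Tao-Gus is an odd cycle (length 3), and a bipartite graph can contain only even cycles.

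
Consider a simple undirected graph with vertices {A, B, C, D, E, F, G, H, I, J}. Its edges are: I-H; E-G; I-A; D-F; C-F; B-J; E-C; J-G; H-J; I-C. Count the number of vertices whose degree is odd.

6

Degrees: A:1, B:1, C:3, D:1, E:2, F:2, G:2, H:2, I:3, J:3
Odd-degree vertices: A, B, C, D, I, J.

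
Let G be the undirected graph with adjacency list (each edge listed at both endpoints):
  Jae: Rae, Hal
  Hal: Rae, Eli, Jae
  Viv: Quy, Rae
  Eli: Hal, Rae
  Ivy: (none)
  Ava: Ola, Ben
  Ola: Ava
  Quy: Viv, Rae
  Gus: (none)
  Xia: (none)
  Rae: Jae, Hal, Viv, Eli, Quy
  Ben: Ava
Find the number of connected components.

Component: {Ivy}
Component: {Gus}
Component: {Xia}
Component: {Ava, Ola, Ben}
Component: {Jae, Hal, Viv, Eli, Quy, Rae}

5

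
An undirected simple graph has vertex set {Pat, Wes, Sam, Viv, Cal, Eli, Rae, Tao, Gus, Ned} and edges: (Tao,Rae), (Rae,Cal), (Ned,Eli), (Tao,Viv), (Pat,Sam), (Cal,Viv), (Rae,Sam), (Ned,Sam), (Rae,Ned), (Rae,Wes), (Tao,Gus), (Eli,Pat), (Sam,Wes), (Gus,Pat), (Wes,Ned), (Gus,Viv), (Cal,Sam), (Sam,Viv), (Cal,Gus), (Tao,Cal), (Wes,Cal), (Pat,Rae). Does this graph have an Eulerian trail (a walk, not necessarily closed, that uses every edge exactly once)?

Degrees: Pat:4, Wes:4, Sam:6, Viv:4, Cal:6, Eli:2, Rae:6, Tao:4, Gus:4, Ned:4
Odd-degree vertices: none (0 total).
The non-isolated vertices are connected and exactly 0 have odd degree, so an Eulerian trail exists.

Yes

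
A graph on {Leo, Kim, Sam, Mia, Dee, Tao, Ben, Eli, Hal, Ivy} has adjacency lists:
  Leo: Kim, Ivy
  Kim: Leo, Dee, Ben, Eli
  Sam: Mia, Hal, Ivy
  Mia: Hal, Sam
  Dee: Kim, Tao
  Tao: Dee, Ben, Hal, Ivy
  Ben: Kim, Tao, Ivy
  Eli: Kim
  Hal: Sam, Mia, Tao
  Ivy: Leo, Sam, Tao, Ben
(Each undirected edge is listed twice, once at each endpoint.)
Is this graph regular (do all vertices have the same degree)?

Degrees: Leo:2, Kim:4, Sam:3, Mia:2, Dee:2, Tao:4, Ben:3, Eli:1, Hal:3, Ivy:4
Vertex Eli has degree 1 while Kim has degree 4, so the graph is not regular.

No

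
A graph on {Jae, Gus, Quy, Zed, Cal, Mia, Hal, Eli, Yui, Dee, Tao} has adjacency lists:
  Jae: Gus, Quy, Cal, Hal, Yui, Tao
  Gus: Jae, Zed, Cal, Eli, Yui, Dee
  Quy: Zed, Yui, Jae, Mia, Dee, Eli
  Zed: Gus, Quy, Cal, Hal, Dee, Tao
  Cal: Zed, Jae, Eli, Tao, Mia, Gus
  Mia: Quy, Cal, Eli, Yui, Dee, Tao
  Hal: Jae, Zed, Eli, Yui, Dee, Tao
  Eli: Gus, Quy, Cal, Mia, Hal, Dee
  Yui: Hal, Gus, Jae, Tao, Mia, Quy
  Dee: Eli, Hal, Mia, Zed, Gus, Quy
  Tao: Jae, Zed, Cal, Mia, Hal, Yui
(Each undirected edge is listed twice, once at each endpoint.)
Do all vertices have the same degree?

Degrees: Jae:6, Gus:6, Quy:6, Zed:6, Cal:6, Mia:6, Hal:6, Eli:6, Yui:6, Dee:6, Tao:6
All degrees equal 6; the graph is regular.

Yes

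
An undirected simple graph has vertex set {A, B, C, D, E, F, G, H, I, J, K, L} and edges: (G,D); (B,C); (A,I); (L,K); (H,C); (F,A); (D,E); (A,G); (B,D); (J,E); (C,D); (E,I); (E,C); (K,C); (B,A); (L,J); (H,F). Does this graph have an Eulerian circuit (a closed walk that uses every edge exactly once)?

No

Degrees: A:4, B:3, C:5, D:4, E:4, F:2, G:2, H:2, I:2, J:2, K:2, L:2
B, C have odd degree; an Eulerian circuit needs every degree to be even, so none exists.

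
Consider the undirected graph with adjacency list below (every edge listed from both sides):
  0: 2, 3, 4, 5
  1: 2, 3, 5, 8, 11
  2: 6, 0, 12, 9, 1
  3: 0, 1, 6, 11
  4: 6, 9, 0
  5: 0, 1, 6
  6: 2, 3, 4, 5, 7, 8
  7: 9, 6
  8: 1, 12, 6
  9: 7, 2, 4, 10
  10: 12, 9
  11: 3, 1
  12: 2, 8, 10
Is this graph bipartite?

No

1-11-3-1 is an odd cycle (length 3), and a bipartite graph can contain only even cycles.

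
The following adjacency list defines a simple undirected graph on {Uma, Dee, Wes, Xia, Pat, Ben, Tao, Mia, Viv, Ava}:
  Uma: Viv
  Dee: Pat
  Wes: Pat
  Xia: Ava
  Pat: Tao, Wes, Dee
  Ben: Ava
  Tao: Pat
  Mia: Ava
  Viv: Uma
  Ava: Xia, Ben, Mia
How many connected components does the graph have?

3

Component: {Uma, Viv}
Component: {Dee, Wes, Pat, Tao}
Component: {Xia, Ben, Mia, Ava}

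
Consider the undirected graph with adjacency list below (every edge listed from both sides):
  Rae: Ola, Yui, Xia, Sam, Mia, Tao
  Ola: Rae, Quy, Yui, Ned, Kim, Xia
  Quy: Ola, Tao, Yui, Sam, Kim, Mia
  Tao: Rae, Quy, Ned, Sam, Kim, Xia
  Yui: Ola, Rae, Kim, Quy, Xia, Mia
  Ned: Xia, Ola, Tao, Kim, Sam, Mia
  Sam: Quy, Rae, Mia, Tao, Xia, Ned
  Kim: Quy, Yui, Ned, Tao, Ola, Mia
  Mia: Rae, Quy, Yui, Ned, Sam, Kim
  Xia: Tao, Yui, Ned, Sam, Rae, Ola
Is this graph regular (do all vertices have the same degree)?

Degrees: Rae:6, Ola:6, Quy:6, Tao:6, Yui:6, Ned:6, Sam:6, Kim:6, Mia:6, Xia:6
Every vertex has degree 6, so the graph is 6-regular.

Yes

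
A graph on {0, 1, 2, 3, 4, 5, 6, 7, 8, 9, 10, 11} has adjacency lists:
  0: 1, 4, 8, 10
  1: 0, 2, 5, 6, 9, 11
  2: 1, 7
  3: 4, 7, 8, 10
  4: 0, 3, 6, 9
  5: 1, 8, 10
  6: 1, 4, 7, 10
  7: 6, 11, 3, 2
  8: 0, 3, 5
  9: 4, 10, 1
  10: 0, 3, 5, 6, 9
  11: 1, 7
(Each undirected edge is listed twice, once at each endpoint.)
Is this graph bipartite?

A valid 2-coloring puts {1, 4, 7, 8, 10} on one side and {0, 2, 3, 5, 6, 9, 11} on the other; every edge crosses between the two sides.

Yes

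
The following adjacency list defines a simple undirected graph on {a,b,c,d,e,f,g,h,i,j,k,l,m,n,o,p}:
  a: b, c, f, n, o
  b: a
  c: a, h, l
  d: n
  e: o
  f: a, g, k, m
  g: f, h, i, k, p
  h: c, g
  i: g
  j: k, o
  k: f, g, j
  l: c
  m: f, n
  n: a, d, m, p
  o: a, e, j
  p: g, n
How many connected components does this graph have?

1

Component: {a, b, c, d, e, f, g, h, i, j, k, l, m, n, o, p}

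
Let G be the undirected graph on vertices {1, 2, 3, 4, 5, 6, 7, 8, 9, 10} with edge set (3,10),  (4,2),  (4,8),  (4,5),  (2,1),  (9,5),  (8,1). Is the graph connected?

Component: {6}
Component: {7}
Component: {3, 10}
Component: {1, 2, 4, 5, 8, 9}
No edge joins these 4 groups, so the graph is disconnected.

No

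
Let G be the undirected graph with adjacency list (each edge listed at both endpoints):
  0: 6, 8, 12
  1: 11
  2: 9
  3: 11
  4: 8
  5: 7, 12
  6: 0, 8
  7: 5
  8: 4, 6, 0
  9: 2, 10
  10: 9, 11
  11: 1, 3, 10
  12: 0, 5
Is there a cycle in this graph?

Yes

The graph has 13 vertices, 12 edges, and 2 connected components.
One cycle is 0-8-6-0.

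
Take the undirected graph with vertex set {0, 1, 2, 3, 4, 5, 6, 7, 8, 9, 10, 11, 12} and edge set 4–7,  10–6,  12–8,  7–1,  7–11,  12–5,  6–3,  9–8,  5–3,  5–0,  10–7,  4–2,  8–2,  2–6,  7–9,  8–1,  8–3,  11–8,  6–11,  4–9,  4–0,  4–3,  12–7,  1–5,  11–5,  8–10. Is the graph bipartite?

No

9-4-7-9 is an odd cycle (length 3), and a bipartite graph can contain only even cycles.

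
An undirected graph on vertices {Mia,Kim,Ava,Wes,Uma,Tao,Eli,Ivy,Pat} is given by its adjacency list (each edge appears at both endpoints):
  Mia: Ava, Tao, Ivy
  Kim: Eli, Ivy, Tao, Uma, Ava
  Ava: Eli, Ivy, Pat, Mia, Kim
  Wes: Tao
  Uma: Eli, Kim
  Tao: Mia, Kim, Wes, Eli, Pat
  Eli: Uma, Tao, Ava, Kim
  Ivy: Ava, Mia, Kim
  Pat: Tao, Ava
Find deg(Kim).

Neighbors of Kim: Ava, Uma, Tao, Eli, Ivy.

5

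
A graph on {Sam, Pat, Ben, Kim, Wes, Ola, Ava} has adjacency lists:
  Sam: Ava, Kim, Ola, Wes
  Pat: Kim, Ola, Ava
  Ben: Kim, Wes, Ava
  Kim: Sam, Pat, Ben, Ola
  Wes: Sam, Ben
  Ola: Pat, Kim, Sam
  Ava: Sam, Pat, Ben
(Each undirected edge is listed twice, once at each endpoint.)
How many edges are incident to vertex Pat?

Neighbors of Pat: Kim, Ola, Ava.

3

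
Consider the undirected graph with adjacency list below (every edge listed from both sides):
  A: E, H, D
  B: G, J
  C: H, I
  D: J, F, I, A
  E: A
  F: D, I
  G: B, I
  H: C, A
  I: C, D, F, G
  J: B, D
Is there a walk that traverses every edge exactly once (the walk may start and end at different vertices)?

Degrees: A:3, B:2, C:2, D:4, E:1, F:2, G:2, H:2, I:4, J:2
Odd-degree vertices: A, E (2 total).
The non-isolated vertices are connected and exactly 2 have odd degree, so an Eulerian trail exists (from A to E).

Yes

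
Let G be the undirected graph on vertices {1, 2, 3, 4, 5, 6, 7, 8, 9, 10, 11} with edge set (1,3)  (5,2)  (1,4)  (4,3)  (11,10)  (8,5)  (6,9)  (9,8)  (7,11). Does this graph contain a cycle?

Yes

|V| = 11, |E| = 9, number of components = 3.
One cycle is 1-3-4-1.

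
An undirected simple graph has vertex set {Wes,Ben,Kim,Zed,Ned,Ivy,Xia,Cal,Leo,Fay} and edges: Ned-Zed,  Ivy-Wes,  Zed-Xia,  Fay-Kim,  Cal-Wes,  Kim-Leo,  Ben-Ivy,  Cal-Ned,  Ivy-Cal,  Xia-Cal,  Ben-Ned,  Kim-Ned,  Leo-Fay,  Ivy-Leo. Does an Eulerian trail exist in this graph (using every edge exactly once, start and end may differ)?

Degrees: Wes:2, Ben:2, Kim:3, Zed:2, Ned:4, Ivy:4, Xia:2, Cal:4, Leo:3, Fay:2
Odd-degree vertices: Kim, Leo (2 total).
With 2 odd-degree vertices and all edges in one connected piece, an Eulerian trail exists (from Kim to Leo).

Yes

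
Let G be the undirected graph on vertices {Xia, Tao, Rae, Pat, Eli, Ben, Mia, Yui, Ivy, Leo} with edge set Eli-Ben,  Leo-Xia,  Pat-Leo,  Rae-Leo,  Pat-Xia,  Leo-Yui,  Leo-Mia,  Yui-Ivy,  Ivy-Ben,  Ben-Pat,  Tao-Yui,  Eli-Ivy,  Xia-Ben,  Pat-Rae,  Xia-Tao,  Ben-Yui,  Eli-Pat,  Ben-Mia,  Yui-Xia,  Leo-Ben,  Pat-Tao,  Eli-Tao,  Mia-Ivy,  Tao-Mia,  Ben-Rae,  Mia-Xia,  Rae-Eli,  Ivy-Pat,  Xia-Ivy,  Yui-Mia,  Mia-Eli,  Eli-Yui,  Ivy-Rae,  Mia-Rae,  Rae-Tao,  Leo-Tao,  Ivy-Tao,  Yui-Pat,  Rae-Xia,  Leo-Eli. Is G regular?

Yes

Degrees: Xia:8, Tao:8, Rae:8, Pat:8, Eli:8, Ben:8, Mia:8, Yui:8, Ivy:8, Leo:8
All degrees equal 8; the graph is regular.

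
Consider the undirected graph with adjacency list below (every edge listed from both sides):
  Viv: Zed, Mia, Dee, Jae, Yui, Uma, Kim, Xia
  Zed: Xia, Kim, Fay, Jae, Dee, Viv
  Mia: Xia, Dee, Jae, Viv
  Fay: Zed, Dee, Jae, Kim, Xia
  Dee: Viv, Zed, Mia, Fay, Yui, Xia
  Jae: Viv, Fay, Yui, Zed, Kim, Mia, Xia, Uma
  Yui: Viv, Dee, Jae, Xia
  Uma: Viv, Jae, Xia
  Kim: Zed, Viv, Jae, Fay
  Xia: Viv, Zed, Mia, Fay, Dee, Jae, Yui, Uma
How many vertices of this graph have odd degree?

2

Degrees: Viv:8, Zed:6, Mia:4, Fay:5, Dee:6, Jae:8, Yui:4, Uma:3, Kim:4, Xia:8
Odd-degree vertices: Fay, Uma.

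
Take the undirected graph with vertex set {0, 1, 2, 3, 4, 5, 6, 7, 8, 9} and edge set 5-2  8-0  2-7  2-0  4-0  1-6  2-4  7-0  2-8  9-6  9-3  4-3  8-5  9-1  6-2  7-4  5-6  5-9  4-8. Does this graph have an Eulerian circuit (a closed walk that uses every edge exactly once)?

Degrees: 0:4, 1:2, 2:6, 3:2, 4:5, 5:4, 6:4, 7:3, 8:4, 9:4
4, 7 have odd degree; an Eulerian circuit needs every degree to be even, so none exists.

No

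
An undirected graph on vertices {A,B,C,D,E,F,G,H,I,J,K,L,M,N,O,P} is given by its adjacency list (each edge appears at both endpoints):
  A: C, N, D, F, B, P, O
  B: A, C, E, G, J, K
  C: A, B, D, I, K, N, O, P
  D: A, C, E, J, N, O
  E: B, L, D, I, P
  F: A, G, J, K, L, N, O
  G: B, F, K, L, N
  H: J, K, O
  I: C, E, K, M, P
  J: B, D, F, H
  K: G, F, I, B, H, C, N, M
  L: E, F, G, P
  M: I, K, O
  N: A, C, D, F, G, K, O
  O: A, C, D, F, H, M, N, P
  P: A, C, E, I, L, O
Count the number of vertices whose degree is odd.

Degrees: A:7, B:6, C:8, D:6, E:5, F:7, G:5, H:3, I:5, J:4, K:8, L:4, M:3, N:7, O:8, P:6
Odd-degree vertices: A, E, F, G, H, I, M, N.

8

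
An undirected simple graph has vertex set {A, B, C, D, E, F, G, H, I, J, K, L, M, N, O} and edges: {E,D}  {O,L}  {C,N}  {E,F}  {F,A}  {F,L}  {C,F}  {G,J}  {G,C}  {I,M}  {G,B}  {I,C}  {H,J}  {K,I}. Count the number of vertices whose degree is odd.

Degrees: A:1, B:1, C:4, D:1, E:2, F:4, G:3, H:1, I:3, J:2, K:1, L:2, M:1, N:1, O:1
Odd-degree vertices: A, B, D, G, H, I, K, M, N, O.

10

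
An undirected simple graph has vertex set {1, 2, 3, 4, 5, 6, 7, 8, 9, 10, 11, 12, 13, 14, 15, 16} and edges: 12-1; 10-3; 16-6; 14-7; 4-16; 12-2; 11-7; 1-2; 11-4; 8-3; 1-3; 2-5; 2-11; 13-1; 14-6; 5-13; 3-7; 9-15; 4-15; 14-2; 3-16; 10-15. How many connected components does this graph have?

Component: {1, 2, 3, 4, 5, 6, 7, 8, 9, 10, 11, 12, 13, 14, 15, 16}

1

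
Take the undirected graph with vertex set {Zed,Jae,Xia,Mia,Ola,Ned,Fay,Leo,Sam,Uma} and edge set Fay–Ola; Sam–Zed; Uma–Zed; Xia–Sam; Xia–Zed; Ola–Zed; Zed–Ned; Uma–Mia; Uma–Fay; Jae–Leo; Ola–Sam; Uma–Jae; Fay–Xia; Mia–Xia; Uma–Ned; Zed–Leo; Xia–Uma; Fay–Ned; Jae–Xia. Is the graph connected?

Yes

A breadth-first search from Zed visits Zed, Uma, Xia, Sam, Leo, Ned, Ola, Jae, Mia, Fay — all 10 vertices — so the graph is connected.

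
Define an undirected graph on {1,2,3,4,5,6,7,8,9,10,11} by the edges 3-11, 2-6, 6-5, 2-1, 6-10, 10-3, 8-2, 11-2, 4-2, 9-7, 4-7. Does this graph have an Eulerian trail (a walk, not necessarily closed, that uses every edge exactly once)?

Degrees: 1:1, 2:5, 3:2, 4:2, 5:1, 6:3, 7:2, 8:1, 9:1, 10:2, 11:2
Odd-degree vertices: 1, 2, 5, 6, 8, 9 (6 total).
An Eulerian trail requires 0 or 2 odd-degree vertices; here there are 6.

No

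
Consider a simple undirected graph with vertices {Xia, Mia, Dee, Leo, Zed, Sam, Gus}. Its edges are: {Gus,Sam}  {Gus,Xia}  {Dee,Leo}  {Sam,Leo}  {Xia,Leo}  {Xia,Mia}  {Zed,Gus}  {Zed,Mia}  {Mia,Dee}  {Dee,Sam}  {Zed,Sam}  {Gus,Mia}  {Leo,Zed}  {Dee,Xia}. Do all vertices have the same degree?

Degrees: Xia:4, Mia:4, Dee:4, Leo:4, Zed:4, Sam:4, Gus:4
All degrees equal 4; the graph is regular.

Yes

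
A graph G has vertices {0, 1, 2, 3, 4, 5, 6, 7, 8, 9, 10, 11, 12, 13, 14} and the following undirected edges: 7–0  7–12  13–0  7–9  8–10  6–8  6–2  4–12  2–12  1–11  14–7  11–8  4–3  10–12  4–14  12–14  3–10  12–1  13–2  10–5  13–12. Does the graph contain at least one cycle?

|V| = 15, |E| = 21, number of components = 1.
Since 21 > 15 - 1, a cycle must exist; for instance 12-10-3-4-14-12.

Yes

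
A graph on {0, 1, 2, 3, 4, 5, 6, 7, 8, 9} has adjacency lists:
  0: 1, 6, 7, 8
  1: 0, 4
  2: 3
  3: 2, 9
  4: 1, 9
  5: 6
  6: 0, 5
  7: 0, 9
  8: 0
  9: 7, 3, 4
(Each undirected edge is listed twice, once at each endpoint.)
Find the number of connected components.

Component: {0, 1, 2, 3, 4, 5, 6, 7, 8, 9}

1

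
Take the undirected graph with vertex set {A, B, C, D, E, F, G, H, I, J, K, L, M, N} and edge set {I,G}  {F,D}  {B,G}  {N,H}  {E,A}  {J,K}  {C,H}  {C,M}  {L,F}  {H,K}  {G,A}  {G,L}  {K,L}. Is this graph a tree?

Yes

|V| = 14, |E| = 13.
Connected and |E| = |V| - 1, which characterizes a tree.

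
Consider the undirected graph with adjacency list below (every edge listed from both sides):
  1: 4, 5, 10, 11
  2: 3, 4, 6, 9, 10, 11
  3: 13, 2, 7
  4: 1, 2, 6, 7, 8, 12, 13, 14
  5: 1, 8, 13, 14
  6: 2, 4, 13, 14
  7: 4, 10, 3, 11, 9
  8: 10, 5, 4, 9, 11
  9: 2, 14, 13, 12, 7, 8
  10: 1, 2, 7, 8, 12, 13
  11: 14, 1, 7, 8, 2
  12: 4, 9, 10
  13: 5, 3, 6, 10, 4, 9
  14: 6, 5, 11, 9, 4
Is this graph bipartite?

No

4-6-14-4 is an odd cycle (length 3), and a bipartite graph can contain only even cycles.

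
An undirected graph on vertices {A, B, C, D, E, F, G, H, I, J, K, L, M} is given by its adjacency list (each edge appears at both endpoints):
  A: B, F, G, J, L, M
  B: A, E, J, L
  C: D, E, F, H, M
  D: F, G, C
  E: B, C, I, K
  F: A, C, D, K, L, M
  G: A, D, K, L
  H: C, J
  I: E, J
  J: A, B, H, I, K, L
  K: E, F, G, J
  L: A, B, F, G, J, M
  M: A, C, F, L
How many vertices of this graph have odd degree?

2

Degrees: A:6, B:4, C:5, D:3, E:4, F:6, G:4, H:2, I:2, J:6, K:4, L:6, M:4
Odd-degree vertices: C, D.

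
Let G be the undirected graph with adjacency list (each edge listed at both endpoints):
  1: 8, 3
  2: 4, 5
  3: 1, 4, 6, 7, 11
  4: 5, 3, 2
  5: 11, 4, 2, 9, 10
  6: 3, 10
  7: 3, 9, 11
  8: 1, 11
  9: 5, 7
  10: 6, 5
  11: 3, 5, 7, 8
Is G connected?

A breadth-first search from 1 visits 1, 3, 8, 7, 6, 11, 4, 9, 10, 5, 2 — all 11 vertices — so the graph is connected.

Yes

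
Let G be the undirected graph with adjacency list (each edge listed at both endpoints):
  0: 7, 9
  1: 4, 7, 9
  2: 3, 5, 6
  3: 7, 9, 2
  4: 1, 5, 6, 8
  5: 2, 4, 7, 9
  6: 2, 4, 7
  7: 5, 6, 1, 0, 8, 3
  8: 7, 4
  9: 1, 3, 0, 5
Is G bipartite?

Yes

Color {2, 4, 7, 9} black and {0, 1, 3, 5, 6, 8} white. No edge joins two same-colored vertices, so the graph is bipartite.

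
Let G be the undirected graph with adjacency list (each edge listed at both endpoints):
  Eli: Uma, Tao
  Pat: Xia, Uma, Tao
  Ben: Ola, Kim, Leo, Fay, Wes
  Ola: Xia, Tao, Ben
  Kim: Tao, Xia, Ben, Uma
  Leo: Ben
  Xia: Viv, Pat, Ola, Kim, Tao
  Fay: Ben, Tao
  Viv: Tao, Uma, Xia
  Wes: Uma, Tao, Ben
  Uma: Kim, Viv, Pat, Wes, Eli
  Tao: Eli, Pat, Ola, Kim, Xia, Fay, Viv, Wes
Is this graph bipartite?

The cycle Kim-Xia-Tao-Kim has length 3, which is odd, so the graph is not bipartite.

No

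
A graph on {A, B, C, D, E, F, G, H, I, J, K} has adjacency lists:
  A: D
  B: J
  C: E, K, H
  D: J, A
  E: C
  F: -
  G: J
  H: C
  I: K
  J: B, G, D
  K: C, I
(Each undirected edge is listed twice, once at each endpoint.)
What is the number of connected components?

Component: {F}
Component: {A, B, D, G, J}
Component: {C, E, H, I, K}

3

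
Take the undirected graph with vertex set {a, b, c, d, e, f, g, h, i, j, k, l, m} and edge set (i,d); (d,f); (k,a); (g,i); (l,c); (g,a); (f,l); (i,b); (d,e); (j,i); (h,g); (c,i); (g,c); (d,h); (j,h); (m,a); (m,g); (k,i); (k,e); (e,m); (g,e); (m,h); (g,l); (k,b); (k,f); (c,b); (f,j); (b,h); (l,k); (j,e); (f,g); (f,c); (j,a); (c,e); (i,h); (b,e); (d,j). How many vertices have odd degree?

Degrees: a:4, b:5, c:6, d:5, e:7, f:6, g:8, h:6, i:7, j:6, k:6, l:4, m:4
Odd-degree vertices: b, d, e, i.

4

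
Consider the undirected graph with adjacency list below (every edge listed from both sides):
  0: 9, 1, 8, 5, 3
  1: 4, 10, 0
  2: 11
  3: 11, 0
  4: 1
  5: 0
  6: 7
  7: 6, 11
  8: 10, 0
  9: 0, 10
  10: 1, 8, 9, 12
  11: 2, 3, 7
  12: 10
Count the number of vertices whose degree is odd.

Degrees: 0:5, 1:3, 2:1, 3:2, 4:1, 5:1, 6:1, 7:2, 8:2, 9:2, 10:4, 11:3, 12:1
Odd-degree vertices: 0, 1, 2, 4, 5, 6, 11, 12.

8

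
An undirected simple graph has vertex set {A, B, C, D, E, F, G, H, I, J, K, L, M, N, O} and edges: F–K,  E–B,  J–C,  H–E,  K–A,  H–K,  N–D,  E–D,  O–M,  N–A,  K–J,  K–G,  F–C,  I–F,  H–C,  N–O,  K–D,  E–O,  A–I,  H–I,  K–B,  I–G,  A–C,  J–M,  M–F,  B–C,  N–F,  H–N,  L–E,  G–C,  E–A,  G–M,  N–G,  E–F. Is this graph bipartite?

A valid 2-coloring puts {C, E, I, K, M, N} on one side and {A, B, D, F, G, H, J, L, O} on the other; every edge crosses between the two sides.

Yes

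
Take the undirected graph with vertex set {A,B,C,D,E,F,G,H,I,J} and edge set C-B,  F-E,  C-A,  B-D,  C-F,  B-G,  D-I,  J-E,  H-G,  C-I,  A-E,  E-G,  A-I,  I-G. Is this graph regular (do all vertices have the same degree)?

No

Degrees: A:3, B:3, C:4, D:2, E:4, F:2, G:4, H:1, I:4, J:1
Vertex H has degree 1 while C has degree 4, so the graph is not regular.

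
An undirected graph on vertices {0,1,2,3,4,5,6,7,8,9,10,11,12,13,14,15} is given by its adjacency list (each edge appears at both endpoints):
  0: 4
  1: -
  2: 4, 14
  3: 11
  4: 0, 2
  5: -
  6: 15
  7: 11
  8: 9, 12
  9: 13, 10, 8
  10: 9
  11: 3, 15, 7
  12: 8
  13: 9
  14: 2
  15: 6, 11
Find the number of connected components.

Component: {1}
Component: {5}
Component: {0, 2, 4, 14}
Component: {3, 6, 7, 11, 15}
Component: {8, 9, 10, 12, 13}

5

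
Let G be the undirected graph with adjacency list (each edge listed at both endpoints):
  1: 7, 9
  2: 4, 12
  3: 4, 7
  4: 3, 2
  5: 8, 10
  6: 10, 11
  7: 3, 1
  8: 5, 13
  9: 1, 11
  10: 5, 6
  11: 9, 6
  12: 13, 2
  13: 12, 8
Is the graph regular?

Yes

Degrees: 1:2, 2:2, 3:2, 4:2, 5:2, 6:2, 7:2, 8:2, 9:2, 10:2, 11:2, 12:2, 13:2
All degrees equal 2; the graph is regular.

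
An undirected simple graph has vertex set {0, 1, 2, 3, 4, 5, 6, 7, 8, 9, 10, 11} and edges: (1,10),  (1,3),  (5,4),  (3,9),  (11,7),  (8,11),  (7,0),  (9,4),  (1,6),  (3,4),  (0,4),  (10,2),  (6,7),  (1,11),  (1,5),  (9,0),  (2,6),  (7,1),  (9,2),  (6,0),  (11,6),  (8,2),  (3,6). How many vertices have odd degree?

Degrees: 0:4, 1:6, 2:4, 3:4, 4:4, 5:2, 6:6, 7:4, 8:2, 9:4, 10:2, 11:4
Odd-degree vertices: none.

0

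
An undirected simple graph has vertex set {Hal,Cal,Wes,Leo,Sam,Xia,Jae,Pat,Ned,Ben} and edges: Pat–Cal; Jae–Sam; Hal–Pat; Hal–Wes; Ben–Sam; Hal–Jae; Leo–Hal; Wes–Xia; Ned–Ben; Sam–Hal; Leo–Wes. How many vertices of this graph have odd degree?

6

Degrees: Hal:5, Cal:1, Wes:3, Leo:2, Sam:3, Xia:1, Jae:2, Pat:2, Ned:1, Ben:2
Odd-degree vertices: Hal, Cal, Wes, Sam, Xia, Ned.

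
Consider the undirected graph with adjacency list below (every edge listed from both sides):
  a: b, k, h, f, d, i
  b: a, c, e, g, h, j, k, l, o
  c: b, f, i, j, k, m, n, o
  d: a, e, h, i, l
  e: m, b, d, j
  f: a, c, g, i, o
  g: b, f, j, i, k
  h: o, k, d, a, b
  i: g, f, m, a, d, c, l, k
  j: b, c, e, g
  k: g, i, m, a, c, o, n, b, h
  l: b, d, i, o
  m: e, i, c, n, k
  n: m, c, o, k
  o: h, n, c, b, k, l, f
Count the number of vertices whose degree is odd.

Degrees: a:6, b:9, c:8, d:5, e:4, f:5, g:5, h:5, i:8, j:4, k:9, l:4, m:5, n:4, o:7
Odd-degree vertices: b, d, f, g, h, k, m, o.

8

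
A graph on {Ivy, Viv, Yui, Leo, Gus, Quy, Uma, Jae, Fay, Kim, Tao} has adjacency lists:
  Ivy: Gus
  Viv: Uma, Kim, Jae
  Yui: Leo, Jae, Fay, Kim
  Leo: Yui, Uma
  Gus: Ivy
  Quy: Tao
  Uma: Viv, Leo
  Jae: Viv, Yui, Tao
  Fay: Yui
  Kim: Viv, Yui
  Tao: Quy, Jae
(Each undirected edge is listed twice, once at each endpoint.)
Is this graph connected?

No

Component: {Ivy, Gus}
Component: {Viv, Yui, Leo, Quy, Uma, Jae, Fay, Kim, Tao}
No edge joins these 2 groups, so the graph is disconnected.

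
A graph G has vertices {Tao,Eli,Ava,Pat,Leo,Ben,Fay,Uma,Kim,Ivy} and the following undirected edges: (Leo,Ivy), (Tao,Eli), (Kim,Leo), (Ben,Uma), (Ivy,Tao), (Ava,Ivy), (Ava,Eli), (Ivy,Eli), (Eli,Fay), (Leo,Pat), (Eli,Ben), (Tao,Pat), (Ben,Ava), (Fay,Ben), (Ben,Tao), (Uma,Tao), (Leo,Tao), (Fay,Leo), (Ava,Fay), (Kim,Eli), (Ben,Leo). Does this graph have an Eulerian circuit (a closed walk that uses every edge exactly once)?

Yes

Degrees: Tao:6, Eli:6, Ava:4, Pat:2, Leo:6, Ben:6, Fay:4, Uma:2, Kim:2, Ivy:4
Every vertex has even degree and the edges form a single connected piece, so an Eulerian circuit exists.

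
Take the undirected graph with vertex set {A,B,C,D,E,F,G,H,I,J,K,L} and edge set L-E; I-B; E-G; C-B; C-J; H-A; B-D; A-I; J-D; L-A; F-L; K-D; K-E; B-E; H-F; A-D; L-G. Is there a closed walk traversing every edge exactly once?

Yes

Degrees: A:4, B:4, C:2, D:4, E:4, F:2, G:2, H:2, I:2, J:2, K:2, L:4
All degrees are even and the non-isolated vertices are connected — an Eulerian circuit exists.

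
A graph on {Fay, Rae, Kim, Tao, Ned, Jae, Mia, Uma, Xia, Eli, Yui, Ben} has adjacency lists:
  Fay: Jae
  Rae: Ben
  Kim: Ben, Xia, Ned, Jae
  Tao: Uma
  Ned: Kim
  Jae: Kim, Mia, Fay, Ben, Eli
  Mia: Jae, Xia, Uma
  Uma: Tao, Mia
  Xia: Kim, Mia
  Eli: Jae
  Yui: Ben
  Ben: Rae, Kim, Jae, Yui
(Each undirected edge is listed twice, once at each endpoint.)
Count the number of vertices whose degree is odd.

8

Degrees: Fay:1, Rae:1, Kim:4, Tao:1, Ned:1, Jae:5, Mia:3, Uma:2, Xia:2, Eli:1, Yui:1, Ben:4
Odd-degree vertices: Fay, Rae, Tao, Ned, Jae, Mia, Eli, Yui.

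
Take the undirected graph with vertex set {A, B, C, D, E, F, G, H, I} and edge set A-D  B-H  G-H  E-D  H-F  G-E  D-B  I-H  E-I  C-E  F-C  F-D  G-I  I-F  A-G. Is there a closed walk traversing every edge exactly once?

Yes

Degrees: A:2, B:2, C:2, D:4, E:4, F:4, G:4, H:4, I:4
All degrees are even and the non-isolated vertices are connected — an Eulerian circuit exists.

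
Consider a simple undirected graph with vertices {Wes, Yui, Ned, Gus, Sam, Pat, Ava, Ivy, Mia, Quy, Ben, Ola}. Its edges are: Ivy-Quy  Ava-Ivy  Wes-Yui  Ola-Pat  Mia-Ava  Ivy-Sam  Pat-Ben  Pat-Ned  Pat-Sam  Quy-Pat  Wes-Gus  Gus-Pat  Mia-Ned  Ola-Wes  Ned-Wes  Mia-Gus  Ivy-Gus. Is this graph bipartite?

Partition the vertices as {Yui, Ned, Gus, Sam, Ava, Quy, Ben, Ola} vs {Wes, Pat, Ivy, Mia}. Each listed edge has one endpoint in each part, so the graph is bipartite.

Yes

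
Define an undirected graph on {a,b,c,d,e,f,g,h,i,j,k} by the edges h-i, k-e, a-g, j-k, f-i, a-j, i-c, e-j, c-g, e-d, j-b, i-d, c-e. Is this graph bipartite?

No

j-e-k-j is an odd cycle (length 3), and a bipartite graph can contain only even cycles.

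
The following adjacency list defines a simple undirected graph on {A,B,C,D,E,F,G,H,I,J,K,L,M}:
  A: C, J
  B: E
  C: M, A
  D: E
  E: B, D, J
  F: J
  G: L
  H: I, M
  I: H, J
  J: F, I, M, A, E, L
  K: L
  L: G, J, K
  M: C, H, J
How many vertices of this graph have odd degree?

8

Degrees: A:2, B:1, C:2, D:1, E:3, F:1, G:1, H:2, I:2, J:6, K:1, L:3, M:3
Odd-degree vertices: B, D, E, F, G, K, L, M.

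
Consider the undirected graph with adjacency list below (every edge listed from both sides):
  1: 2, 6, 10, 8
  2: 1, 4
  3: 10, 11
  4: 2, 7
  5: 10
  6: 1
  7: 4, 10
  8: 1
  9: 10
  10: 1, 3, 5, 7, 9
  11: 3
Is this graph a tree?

|V| = 11, |E| = 11.
Connected but with 11 > 10 edges, so it has a cycle and is not a tree.

No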